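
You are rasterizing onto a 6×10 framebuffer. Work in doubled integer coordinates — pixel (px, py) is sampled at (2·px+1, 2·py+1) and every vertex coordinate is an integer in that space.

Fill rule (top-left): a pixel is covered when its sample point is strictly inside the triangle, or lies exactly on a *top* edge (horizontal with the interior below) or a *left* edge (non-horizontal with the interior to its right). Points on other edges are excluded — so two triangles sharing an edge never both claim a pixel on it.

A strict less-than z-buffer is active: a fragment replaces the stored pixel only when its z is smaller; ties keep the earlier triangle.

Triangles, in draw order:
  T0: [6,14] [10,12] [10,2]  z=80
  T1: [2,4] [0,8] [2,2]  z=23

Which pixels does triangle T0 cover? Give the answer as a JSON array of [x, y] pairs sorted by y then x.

T0:
  2·area = 40  (B↔C swapped to make it positive)
  edge (6, 14)→(10, 2): d=(4,-12) top-left  bias=+0
  edge (10, 2)→(10, 12): d=(0,10) right/bottom  bias=-1
  edge (10, 12)→(6, 14): d=(-4,2) right/bottom  bias=-1
    (4,2)@(9, 5): e=[0,10,30] → X  [on edge]
    (5,2)@(11, 5): e=[24,-10,26] → .
    (4,3)@(9, 7): e=[8,10,22] → X
    (5,3)@(11, 7): e=[32,-10,18] → .
    (4,4)@(9, 9): e=[16,10,14] → X
    (5,4)@(11, 9): e=[40,-10,10] → .
    (3,5)@(7, 11): e=[0,30,10] → X  [on edge]
    (5,5)@(11, 11): e=[48,-10,2] → .
    (3,6)@(7, 13): e=[8,30,2] → X
    (4,6)@(9, 13): e=[32,10,-2] → .
    (3,7)@(7, 15): e=[16,30,-6] → .
    (2,8)@(5, 17): e=[0,50,-10] → .  [on edge]
  covered (6 px):
    . . . . . .
    . . . . . .
    . . . . X .
    . . . . X .
    . . . . X .
    . . . X X .
    . . . X . .
    . . . . . .
    . . . . . .
    . . . . . .
T1:
  2·area = 4
  edge (2, 4)→(0, 8): d=(-2,4) right/bottom  bias=-1
  edge (0, 8)→(2, 2): d=(2,-6) top-left  bias=+0
  edge (2, 2)→(2, 4): d=(0,2) right/bottom  bias=-1
    (0,2)@(1, 5): e=[2,0,2] → X  [on edge]
    (1,2)@(3, 5): e=[-6,12,-2] → .
    (0,3)@(1, 7): e=[-2,4,2] → .
  covered (1 px):
    . . . . . .
    . . . . . .
    X . . . . .
    . . . . . .
    . . . . . .
    . . . . . .
    . . . . . .
    . . . . . .
    . . . . . .
    . . . . . .

Answer: [[4,2],[4,3],[4,4],[3,5],[4,5],[3,6]]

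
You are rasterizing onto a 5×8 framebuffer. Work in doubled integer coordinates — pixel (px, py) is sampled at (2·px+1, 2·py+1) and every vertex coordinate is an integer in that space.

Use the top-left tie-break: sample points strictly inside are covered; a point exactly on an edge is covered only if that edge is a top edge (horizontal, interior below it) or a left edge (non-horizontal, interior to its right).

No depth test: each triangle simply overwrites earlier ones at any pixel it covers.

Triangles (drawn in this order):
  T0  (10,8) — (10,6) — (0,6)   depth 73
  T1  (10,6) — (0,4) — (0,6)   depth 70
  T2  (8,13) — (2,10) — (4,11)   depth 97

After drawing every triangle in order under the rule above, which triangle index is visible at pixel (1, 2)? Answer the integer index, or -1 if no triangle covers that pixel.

T0:
  2·area = 20  (B↔C swapped to make it positive)
  edge (10, 8)→(0, 6): d=(-10,-2) top-left  bias=+0
  edge (0, 6)→(10, 6): d=(10,0) top-left  bias=+0
  edge (10, 6)→(10, 8): d=(0,2) right/bottom  bias=-1
    (2,3)@(5, 7): e=[0,10,10] → #  [on edge]
    (3,3)@(7, 7): e=[4,10,6] → #
    (4,3)@(9, 7): e=[8,10,2] → #
    (2,4)@(5, 9): e=[-20,30,10] → ·
    (3,4)@(7, 9): e=[-16,30,6] → ·
    (4,4)@(9, 9): e=[-12,30,2] → ·
  covered (3 px):
    · · · · ·
    · · · · ·
    · · · · ·
    · · # # #
    · · · · ·
    · · · · ·
    · · · · ·
    · · · · ·
T1:
  2·area = 20  (B↔C swapped to make it positive)
  edge (10, 6)→(0, 6): d=(-10,0) right/bottom  bias=-1
  edge (0, 6)→(0, 4): d=(0,-2) top-left  bias=+0
  edge (0, 4)→(10, 6): d=(10,2) right/bottom  bias=-1
    (0,2)@(1, 5): e=[10,2,8] → #
    (1,2)@(3, 5): e=[10,6,4] → #
    (2,2)@(5, 5): e=[10,10,0] → ·  [on edge]
    (0,3)@(1, 7): e=[-10,2,28] → ·
    (1,3)@(3, 7): e=[-10,6,24] → ·
  covered (2 px):
    · · · · ·
    · · · · ·
    # # · · ·
    · · · · ·
    · · · · ·
    · · · · ·
    · · · · ·
    · · · · ·
T2:
  degenerate (2·area = 0) — covers nothing

Z-buffer (winner per pixel, '.' = empty):
  . . . . .
  . . . . .
  1 1 . . .
  . . 0 0 0
  . . . . .
  . . . . .
  . . . . .
  . . . . .

Final: 1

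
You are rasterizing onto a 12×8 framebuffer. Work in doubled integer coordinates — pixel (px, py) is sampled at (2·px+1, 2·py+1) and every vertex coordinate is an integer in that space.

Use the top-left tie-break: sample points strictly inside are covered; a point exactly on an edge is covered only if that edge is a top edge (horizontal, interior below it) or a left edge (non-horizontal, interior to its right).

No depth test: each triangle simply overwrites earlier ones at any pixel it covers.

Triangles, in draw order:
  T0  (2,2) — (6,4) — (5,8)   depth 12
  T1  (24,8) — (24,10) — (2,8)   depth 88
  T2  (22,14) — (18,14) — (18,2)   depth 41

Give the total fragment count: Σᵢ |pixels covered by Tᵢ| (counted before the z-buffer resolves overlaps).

T0:
  2·area = 18
  edge (2, 2)→(6, 4): d=(4,2) right/bottom  bias=-1
  edge (6, 4)→(5, 8): d=(-1,4) right/bottom  bias=-1
  edge (5, 8)→(2, 2): d=(-3,-6) top-left  bias=+0
    (1,1)@(3, 3): e=[2,13,3] → X
    (2,1)@(5, 3): e=[-2,5,15] → .
    (1,2)@(3, 5): e=[10,11,-3] → .
    (2,2)@(5, 5): e=[6,3,9] → X
    (3,2)@(7, 5): e=[2,-5,21] → .
    (2,3)@(5, 7): e=[14,1,3] → X
    (3,3)@(7, 7): e=[10,-7,15] → .
    (2,4)@(5, 9): e=[22,-1,-3] → .
  covered (3 px):
    . . . . . . . . . . . .
    . X . . . . . . . . . .
    . . X . . . . . . . . .
    . . X . . . . . . . . .
    . . . . . . . . . . . .
    . . . . . . . . . . . .
    . . . . . . . . . . . .
    . . . . . . . . . . . .
T1:
  2·area = 44
  edge (24, 8)→(24, 10): d=(0,2) right/bottom  bias=-1
  edge (24, 10)→(2, 8): d=(-22,-2) top-left  bias=+0
  edge (2, 8)→(24, 8): d=(22,0) top-left  bias=+0
    (6,4)@(13, 9): e=[22,0,22] → X  [on edge]
    (7,4)@(15, 9): e=[18,4,22] → X
    (8,4)@(17, 9): e=[14,8,22] → X
    (9,4)@(19, 9): e=[10,12,22] → X
    (10,4)@(21, 9): e=[6,16,22] → X
    (11,4)@(23, 9): e=[2,20,22] → X
    (6,5)@(13, 11): e=[22,-44,66] → .
    (7,5)@(15, 11): e=[18,-40,66] → .
    (8,5)@(17, 11): e=[14,-36,66] → .
    (9,5)@(19, 11): e=[10,-32,66] → .
    (10,5)@(21, 11): e=[6,-28,66] → .
    (11,5)@(23, 11): e=[2,-24,66] → .
  covered (6 px):
    . . . . . . . . . . . .
    . . . . . . . . . . . .
    . . . . . . . . . . . .
    . . . . . . . . . . . .
    . . . . . . X X X X X X
    . . . . . . . . . . . .
    . . . . . . . . . . . .
    . . . . . . . . . . . .
T2:
  2·area = 48
  edge (22, 14)→(18, 14): d=(-4,0) right/bottom  bias=-1
  edge (18, 14)→(18, 2): d=(0,-12) top-left  bias=+0
  edge (18, 2)→(22, 14): d=(4,12) right/bottom  bias=-1
    (9,2)@(19, 5): e=[36,12,0] → .  [on edge]
    (9,3)@(19, 7): e=[28,12,8] → X
    (10,3)@(21, 7): e=[28,36,-16] → .
    (9,4)@(19, 9): e=[20,12,16] → X
    (10,4)@(21, 9): e=[20,36,-8] → .
    (9,5)@(19, 11): e=[12,12,24] → X
    (10,5)@(21, 11): e=[12,36,0] → .  [on edge]
    (9,6)@(19, 13): e=[4,12,32] → X
    (10,6)@(21, 13): e=[4,36,8] → X
    (11,6)@(23, 13): e=[4,60,-16] → .
    (9,7)@(19, 15): e=[-4,12,40] → .
    (10,7)@(21, 15): e=[-4,36,16] → .
  covered (5 px):
    . . . . . . . . . . . .
    . . . . . . . . . . . .
    . . . . . . . . . . . .
    . . . . . . . . . X . .
    . . . . . . . . . X . .
    . . . . . . . . . X . .
    . . . . . . . . . X X .
    . . . . . . . . . . . .

Answer: 14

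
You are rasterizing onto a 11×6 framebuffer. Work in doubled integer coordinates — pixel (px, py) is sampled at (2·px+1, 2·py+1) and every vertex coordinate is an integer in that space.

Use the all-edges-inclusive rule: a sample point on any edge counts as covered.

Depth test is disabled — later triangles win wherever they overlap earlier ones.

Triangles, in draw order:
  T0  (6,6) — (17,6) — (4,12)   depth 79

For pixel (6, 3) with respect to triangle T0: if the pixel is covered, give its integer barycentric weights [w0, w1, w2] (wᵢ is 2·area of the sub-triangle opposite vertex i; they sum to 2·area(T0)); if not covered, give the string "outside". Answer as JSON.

T0:
  2·area = 66
  edge (6, 6)→(17, 6): d=(11,0) inclusive
  edge (17, 6)→(4, 12): d=(-13,6) inclusive
  edge (4, 12)→(6, 6): d=(2,-6) inclusive
    (3,1)@(7, 3): e=[-33,99,0] → .  [on edge]
    (3,3)@(7, 7): e=[11,47,8] → X
    (4,3)@(9, 7): e=[11,35,20] → X
    (5,3)@(11, 7): e=[11,23,32] → X
    (6,3)@(13, 7): e=[11,11,44] → X
    (7,3)@(15, 7): e=[11,-1,56] → .
    (2,4)@(5, 9): e=[33,33,0] → X  [on edge]
    (5,4)@(11, 9): e=[33,-3,36] → .
    (6,4)@(13, 9): e=[33,-15,48] → .
    (2,5)@(5, 11): e=[55,7,4] → X
    (3,5)@(7, 11): e=[55,-5,16] → .
    (4,5)@(9, 11): e=[55,-17,28] → .
  covered (8 px):
    . . . . . . . . . . .
    . . . . . . . . . . .
    . . . . . . . . . . .
    . . . X X X X . . . .
    . . X X X . . . . . .
    . . X . . . . . . . .

Answer: [11,44,11]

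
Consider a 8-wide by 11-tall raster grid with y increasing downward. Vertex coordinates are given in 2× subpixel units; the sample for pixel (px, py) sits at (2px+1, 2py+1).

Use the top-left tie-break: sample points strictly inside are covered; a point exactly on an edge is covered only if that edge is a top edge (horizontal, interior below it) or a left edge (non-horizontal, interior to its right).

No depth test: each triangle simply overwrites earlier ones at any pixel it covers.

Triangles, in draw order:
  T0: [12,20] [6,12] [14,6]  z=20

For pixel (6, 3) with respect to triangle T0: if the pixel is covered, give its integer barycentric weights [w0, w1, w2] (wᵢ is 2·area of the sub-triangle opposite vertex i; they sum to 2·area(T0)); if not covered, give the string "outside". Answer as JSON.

T0:
  2·area = 100
  edge (12, 20)→(6, 12): d=(-6,-8) top-left  bias=+0
  edge (6, 12)→(14, 6): d=(8,-6) top-left  bias=+0
  edge (14, 6)→(12, 20): d=(-2,14) right/bottom  bias=-1
    (6,3)@(13, 7): e=[86,2,12] → #
    (7,3)@(15, 7): e=[102,14,-16] → ·
    (5,4)@(11, 9): e=[58,6,36] → #
    (7,4)@(15, 9): e=[90,30,-20] → ·
    (4,5)@(9, 11): e=[30,10,60] → #
    (7,5)@(15, 11): e=[78,46,-24] → ·
    (3,6)@(7, 13): e=[2,14,84] → #
    (6,6)@(13, 13): e=[50,50,0] → ·  [on edge]
    (3,7)@(7, 15): e=[-10,30,80] → ·
    (4,7)@(9, 15): e=[6,42,52] → #
    (6,7)@(13, 15): e=[38,66,-4] → ·
    (4,8)@(9, 17): e=[-6,58,48] → ·
  covered (12 px):
    · · · · · · · ·
    · · · · · · · ·
    · · · · · · · ·
    · · · · · · # ·
    · · · · · # # ·
    · · · · # # # ·
    · · · # # # · ·
    · · · · # # · ·
    · · · · · # · ·
    · · · · · · · ·
    · · · · · · · ·

Result: [2,12,86]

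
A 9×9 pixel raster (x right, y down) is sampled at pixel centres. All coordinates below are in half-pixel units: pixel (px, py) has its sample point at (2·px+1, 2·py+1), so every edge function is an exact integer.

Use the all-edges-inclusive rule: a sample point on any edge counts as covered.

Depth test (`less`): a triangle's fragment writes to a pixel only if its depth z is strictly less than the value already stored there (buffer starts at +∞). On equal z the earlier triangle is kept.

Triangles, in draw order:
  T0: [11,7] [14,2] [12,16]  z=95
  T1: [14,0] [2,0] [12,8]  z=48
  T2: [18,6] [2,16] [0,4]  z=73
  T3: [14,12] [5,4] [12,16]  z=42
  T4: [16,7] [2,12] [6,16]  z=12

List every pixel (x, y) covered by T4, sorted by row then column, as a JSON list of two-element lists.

T0:
  2·area = 32
  edge (11, 7)→(14, 2): d=(3,-5) inclusive
  edge (14, 2)→(12, 16): d=(-2,14) inclusive
  edge (12, 16)→(11, 7): d=(-1,-9) inclusive
    (6,2)@(13, 5): e=[4,8,20] → #
    (7,2)@(15, 5): e=[14,-20,38] → ·
    (5,3)@(11, 7): e=[0,32,0] → #  [on edge]
    (7,3)@(15, 7): e=[20,-24,36] → ·
    (5,4)@(11, 9): e=[6,28,-2] → ·
    (6,4)@(13, 9): e=[16,0,16] → #  [on edge]
    (7,4)@(15, 9): e=[26,-28,34] → ·
    (6,5)@(13, 11): e=[22,-4,14] → ·
    (2,8)@(5, 17): e=[0,96,-64] → ·  [on edge]
  covered (4 px):
    · · · · · · · · ·
    · · · · · · · · ·
    · · · · · · # · ·
    · · · · · # # · ·
    · · · · · · # · ·
    · · · · · · · · ·
    · · · · · · · · ·
    · · · · · · · · ·
    · · · · · · · · ·
T1:
  2·area = 96  (B↔C swapped to make it positive)
  edge (14, 0)→(12, 8): d=(-2,8) inclusive
  edge (12, 8)→(2, 0): d=(-10,-8) inclusive
  edge (2, 0)→(14, 0): d=(12,0) inclusive
    (2,0)@(5, 1): e=[70,14,12] → #
    (3,0)@(7, 1): e=[54,30,12] → #
    (4,0)@(9, 1): e=[38,46,12] → #
    (5,0)@(11, 1): e=[22,62,12] → #
    (6,0)@(13, 1): e=[6,78,12] → #
    (7,0)@(15, 1): e=[-10,94,12] → ·
    (2,1)@(5, 3): e=[66,-6,36] → ·
    (3,1)@(7, 3): e=[50,10,36] → #
    (7,1)@(15, 3): e=[-14,74,36] → ·
    (3,2)@(7, 5): e=[46,-10,60] → ·
    (4,2)@(9, 5): e=[30,6,60] → #
    (6,2)@(13, 5): e=[-2,38,60] → ·
  covered (12 px):
    · · # # # # # · ·
    · · · # # # # · ·
    · · · · # # · · ·
    · · · · · # · · ·
    · · · · · · · · ·
    · · · · · · · · ·
    · · · · · · · · ·
    · · · · · · · · ·
    · · · · · · · · ·
T2:
  2·area = 212
  edge (18, 6)→(2, 16): d=(-16,10) inclusive
  edge (2, 16)→(0, 4): d=(-2,-12) inclusive
  edge (0, 4)→(18, 6): d=(18,2) inclusive
    (0,2)@(1, 5): e=[186,10,16] → #
    (1,2)@(3, 5): e=[166,34,12] → #
    (2,2)@(5, 5): e=[146,58,8] → #
    (3,2)@(7, 5): e=[126,82,4] → #
    (4,2)@(9, 5): e=[106,106,0] → #  [on edge]
    (5,2)@(11, 5): e=[86,130,-4] → ·
    (0,3)@(1, 7): e=[154,6,52] → #
    (5,3)@(11, 7): e=[54,126,32] → #
    (6,3)@(13, 7): e=[34,150,28] → #
    (7,3)@(15, 7): e=[14,174,24] → #
    (8,3)@(17, 7): e=[-6,198,20] → ·
    (0,4)@(1, 9): e=[122,2,88] → #
  covered (27 px):
    · · · · · · · · ·
    · · · · · · · · ·
    # # # # # · · · ·
    # # # # # # # # ·
    # # # # # # # · ·
    · # # # # · · · ·
    · # # · · · · · ·
    · # · · · · · · ·
    · · · · · · · · ·
T3:
  2·area = 52  (B↔C swapped to make it positive)
  edge (14, 12)→(12, 16): d=(-2,4) inclusive
  edge (12, 16)→(5, 4): d=(-7,-12) inclusive
  edge (5, 4)→(14, 12): d=(9,8) inclusive
    (3,3)@(7, 7): e=[38,3,11] → #
    (4,3)@(9, 7): e=[30,27,-5] → ·
    (3,4)@(7, 9): e=[34,-11,29] → ·
    (4,4)@(9, 9): e=[26,13,13] → #
    (5,4)@(11, 9): e=[18,37,-3] → ·
    (4,5)@(9, 11): e=[22,-1,31] → ·
    (5,5)@(11, 11): e=[14,23,15] → #
    (6,5)@(13, 11): e=[6,47,-1] → ·
    (5,6)@(11, 13): e=[10,9,33] → #
    (6,6)@(13, 13): e=[2,33,17] → #
    (7,6)@(15, 13): e=[-6,57,1] → ·
    (5,7)@(11, 15): e=[6,-5,51] → ·
  covered (5 px):
    · · · · · · · · ·
    · · · · · · · · ·
    · · · · · · · · ·
    · · · # · · · · ·
    · · · · # · · · ·
    · · · · · # · · ·
    · · · · · # # · ·
    · · · · · · · · ·
    · · · · · · · · ·
T4:
  2·area = 76  (B↔C swapped to make it positive)
  edge (16, 7)→(6, 16): d=(-10,9) inclusive
  edge (6, 16)→(2, 12): d=(-4,-4) inclusive
  edge (2, 12)→(16, 7): d=(14,-5) inclusive
    (5,4)@(11, 9): e=[25,48,3] → #
    (6,4)@(13, 9): e=[7,56,13] → #
    (7,4)@(15, 9): e=[-11,64,23] → ·
    (0,5)@(1, 11): e=[95,0,-19] → ·  [on edge]
    (2,5)@(5, 11): e=[59,16,1] → #
    (3,5)@(7, 11): e=[41,24,11] → #
    (4,5)@(9, 11): e=[23,32,21] → #
    (6,5)@(13, 11): e=[-13,48,41] → ·
    (1,6)@(3, 13): e=[57,0,19] → #  [on edge]
    (5,6)@(11, 13): e=[-15,32,59] → ·
    (1,7)@(3, 15): e=[37,-8,47] → ·
    (2,7)@(5, 15): e=[19,0,57] → #  [on edge]
    (3,8)@(7, 17): e=[-19,0,95] → ·  [on edge]
  covered (12 px):
    · · · · · · · · ·
    · · · · · · · · ·
    · · · · · · · · ·
    · · · · · · · · ·
    · · · · · # # · ·
    · · # # # # · · ·
    · # # # # · · · ·
    · · # # · · · · ·
    · · · · · · · · ·

Result: [[5,4],[6,4],[2,5],[3,5],[4,5],[5,5],[1,6],[2,6],[3,6],[4,6],[2,7],[3,7]]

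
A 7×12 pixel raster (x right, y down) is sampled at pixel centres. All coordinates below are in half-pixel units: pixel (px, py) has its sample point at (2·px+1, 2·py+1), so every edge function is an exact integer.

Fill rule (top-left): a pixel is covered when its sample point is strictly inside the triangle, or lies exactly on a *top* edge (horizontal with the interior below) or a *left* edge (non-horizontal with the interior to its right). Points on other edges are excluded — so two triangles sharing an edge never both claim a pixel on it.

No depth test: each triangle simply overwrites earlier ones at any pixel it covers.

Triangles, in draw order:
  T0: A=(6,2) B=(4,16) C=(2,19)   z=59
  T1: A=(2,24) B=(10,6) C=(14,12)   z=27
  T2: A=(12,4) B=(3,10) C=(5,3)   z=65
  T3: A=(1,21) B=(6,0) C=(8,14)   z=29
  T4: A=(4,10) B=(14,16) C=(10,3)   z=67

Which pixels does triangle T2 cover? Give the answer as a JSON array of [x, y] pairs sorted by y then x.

T0:
  2·area = 22
  edge (6, 2)→(4, 16): d=(-2,14) right/bottom  bias=-1
  edge (4, 16)→(2, 19): d=(-2,3) right/bottom  bias=-1
  edge (2, 19)→(6, 2): d=(4,-17) top-left  bias=+0
    (2,3)@(5, 7): e=[4,15,3] → #
    (3,3)@(7, 7): e=[-24,9,37] → ·
    (2,4)@(5, 9): e=[0,11,11] → ·  [on edge]
    (1,7)@(3, 15): e=[16,5,1] → #
    (2,7)@(5, 15): e=[-12,-1,35] → ·
    (1,8)@(3, 17): e=[12,1,9] → #
    (2,8)@(5, 17): e=[-16,-5,43] → ·
    (1,9)@(3, 19): e=[8,-3,17] → ·
    (1,11)@(3, 23): e=[0,-11,33] → ·  [on edge]
  covered (3 px):
    · · · · · · ·
    · · · · · · ·
    · · · · · · ·
    · · # · · · ·
    · · · · · · ·
    · · · · · · ·
    · · · · · · ·
    · # · · · · ·
    · # · · · · ·
    · · · · · · ·
    · · · · · · ·
    · · · · · · ·
T1:
  2·area = 120
  edge (2, 24)→(10, 6): d=(8,-18) top-left  bias=+0
  edge (10, 6)→(14, 12): d=(4,6) right/bottom  bias=-1
  edge (14, 12)→(2, 24): d=(-12,12) right/bottom  bias=-1
    (4,4)@(9, 9): e=[6,18,96] → #
    (5,4)@(11, 9): e=[42,6,72] → #
    (6,4)@(13, 9): e=[78,-6,48] → ·
    (4,5)@(9, 11): e=[22,26,72] → #
    (6,5)@(13, 11): e=[94,2,24] → #
    (3,6)@(7, 13): e=[2,46,72] → #
    (6,6)@(13, 13): e=[110,10,0] → ·  [on edge]
    (3,7)@(7, 15): e=[18,54,48] → #
    (5,7)@(11, 15): e=[90,30,0] → ·  [on edge]
    (3,8)@(7, 17): e=[34,62,24] → #
    (4,8)@(9, 17): e=[70,50,0] → ·  [on edge]
    (2,9)@(5, 19): e=[14,82,24] → #
    (3,9)@(7, 19): e=[50,70,0] → ·  [on edge]
    (2,10)@(5, 21): e=[30,90,0] → ·  [on edge]
    (1,11)@(3, 23): e=[10,110,0] → ·  [on edge]
  covered (12 px):
    · · · · · · ·
    · · · · · · ·
    · · · · · · ·
    · · · · · · ·
    · · · · # # ·
    · · · · # # #
    · · · # # # ·
    · · · # # · ·
    · · · # · · ·
    · · # · · · ·
    · · · · · · ·
    · · · · · · ·
T2:
  2·area = 51
  edge (12, 4)→(3, 10): d=(-9,6) right/bottom  bias=-1
  edge (3, 10)→(5, 3): d=(2,-7) top-left  bias=+0
  edge (5, 3)→(12, 4): d=(7,1) right/bottom  bias=-1
    (2,1)@(5, 3): e=[51,0,0] → ·  [on edge]
    (2,2)@(5, 5): e=[33,4,14] → #
    (3,2)@(7, 5): e=[21,18,12] → #
    (4,2)@(9, 5): e=[9,32,10] → #
    (5,2)@(11, 5): e=[-3,46,8] → ·
    (2,3)@(5, 7): e=[15,8,28] → #
    (4,3)@(9, 7): e=[-9,36,24] → ·
    (2,4)@(5, 9): e=[-3,12,42] → ·
    (3,4)@(7, 9): e=[-15,26,40] → ·
    (0,8)@(1, 17): e=[-51,0,102] → ·  [on edge]
  covered (5 px):
    · · · · · · ·
    · · · · · · ·
    · · # # # · ·
    · · # # · · ·
    · · · · · · ·
    · · · · · · ·
    · · · · · · ·
    · · · · · · ·
    · · · · · · ·
    · · · · · · ·
    · · · · · · ·
    · · · · · · ·
T3:
  2·area = 112
  edge (1, 21)→(6, 0): d=(5,-21) top-left  bias=+0
  edge (6, 0)→(8, 14): d=(2,14) right/bottom  bias=-1
  edge (8, 14)→(1, 21): d=(-7,7) right/bottom  bias=-1
    (2,2)@(5, 5): e=[4,24,84] → #
    (3,2)@(7, 5): e=[46,-4,70] → ·
    (2,3)@(5, 7): e=[14,28,70] → #
    (3,3)@(7, 7): e=[56,0,56] → ·  [on edge]
    (2,4)@(5, 9): e=[24,32,56] → #
    (3,4)@(7, 9): e=[66,4,42] → #
    (4,4)@(9, 9): e=[108,-24,28] → ·
    (6,4)@(13, 9): e=[192,-80,0] → ·  [on edge]
    (2,5)@(5, 11): e=[34,36,42] → #
    (4,5)@(9, 11): e=[118,-20,14] → ·
    (5,5)@(11, 11): e=[160,-48,0] → ·  [on edge]
    (1,6)@(3, 13): e=[2,68,42] → #
    (4,6)@(9, 13): e=[128,-16,0] → ·  [on edge]
    (3,7)@(7, 15): e=[96,16,0] → ·  [on edge]
    (2,8)@(5, 17): e=[64,48,0] → ·  [on edge]
    (1,9)@(3, 19): e=[32,80,0] → ·  [on edge]
    (0,10)@(1, 21): e=[0,112,0] → ·  [on edge]
    (4,10)@(9, 21): e=[168,0,-56] → ·  [on edge]
  covered (12 px):
    · · · · · · ·
    · · · · · · ·
    · · # · · · ·
    · · # · · · ·
    · · # # · · ·
    · · # # · · ·
    · # # # · · ·
    · # # · · · ·
    · # · · · · ·
    · · · · · · ·
    · · · · · · ·
    · · · · · · ·
T4:
  2·area = 106  (B↔C swapped to make it positive)
  edge (4, 10)→(10, 3): d=(6,-7) top-left  bias=+0
  edge (10, 3)→(14, 16): d=(4,13) right/bottom  bias=-1
  edge (14, 16)→(4, 10): d=(-10,-6) top-left  bias=+0
    (4,2)@(9, 5): e=[5,21,80] → #
    (5,2)@(11, 5): e=[19,-5,92] → ·
    (3,3)@(7, 7): e=[3,55,48] → #
    (5,3)@(11, 7): e=[31,3,72] → #
    (6,3)@(13, 7): e=[45,-23,84] → ·
    (2,4)@(5, 9): e=[1,89,16] → #
    (6,4)@(13, 9): e=[57,-15,64] → ·
    (2,5)@(5, 11): e=[13,97,-4] → ·
    (3,5)@(7, 11): e=[27,71,8] → #
    (6,5)@(13, 11): e=[69,-7,44] → ·
    (3,6)@(7, 13): e=[39,79,-12] → ·
    (4,6)@(9, 13): e=[53,53,0] → #  [on edge]
  covered (15 px):
    · · · · · · ·
    · · · · · · ·
    · · · · # · ·
    · · · # # # ·
    · · # # # # ·
    · · · # # # ·
    · · · · # # #
    · · · · · · #
    · · · · · · ·
    · · · · · · ·
    · · · · · · ·
    · · · · · · ·

Result: [[2,2],[3,2],[4,2],[2,3],[3,3]]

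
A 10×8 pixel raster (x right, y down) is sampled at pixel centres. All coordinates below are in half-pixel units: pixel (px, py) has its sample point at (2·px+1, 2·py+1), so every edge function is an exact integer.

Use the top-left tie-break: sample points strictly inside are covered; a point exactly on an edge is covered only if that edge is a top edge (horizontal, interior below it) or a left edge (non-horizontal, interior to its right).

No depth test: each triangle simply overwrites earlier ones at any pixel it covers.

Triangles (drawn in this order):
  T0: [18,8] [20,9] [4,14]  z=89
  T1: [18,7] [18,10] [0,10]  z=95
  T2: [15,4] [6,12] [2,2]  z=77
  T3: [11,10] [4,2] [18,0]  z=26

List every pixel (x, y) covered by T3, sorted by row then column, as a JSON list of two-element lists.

T0:
  2·area = 26
  edge (18, 8)→(20, 9): d=(2,1) right/bottom  bias=-1
  edge (20, 9)→(4, 14): d=(-16,5) right/bottom  bias=-1
  edge (4, 14)→(18, 8): d=(14,-6) top-left  bias=+0
    (8,4)@(17, 9): e=[3,15,8] → #
    (9,4)@(19, 9): e=[1,5,20] → #
    (5,5)@(11, 11): e=[13,13,0] → #  [on edge]
    (6,5)@(13, 11): e=[11,3,12] → #
    (7,5)@(15, 11): e=[9,-7,24] → ·
    (8,5)@(17, 11): e=[7,-17,36] → ·
    (9,5)@(19, 11): e=[5,-27,48] → ·
    (3,6)@(7, 13): e=[21,1,4] → #
    (4,6)@(9, 13): e=[19,-9,16] → ·
    (5,6)@(11, 13): e=[17,-19,28] → ·
    (6,6)@(13, 13): e=[15,-29,40] → ·
    (3,7)@(7, 15): e=[25,-31,32] → ·
  covered (5 px):
    · · · · · · · · · ·
    · · · · · · · · · ·
    · · · · · · · · · ·
    · · · · · · · · · ·
    · · · · · · · · # #
    · · · · · # # · · ·
    · · · # · · · · · ·
    · · · · · · · · · ·
T1:
  2·area = 54
  edge (18, 7)→(18, 10): d=(0,3) right/bottom  bias=-1
  edge (18, 10)→(0, 10): d=(-18,0) right/bottom  bias=-1
  edge (0, 10)→(18, 7): d=(18,-3) top-left  bias=+0
    (3,4)@(7, 9): e=[33,18,3] → #
    (4,4)@(9, 9): e=[27,18,9] → #
    (5,4)@(11, 9): e=[21,18,15] → #
    (6,4)@(13, 9): e=[15,18,21] → #
    (7,4)@(15, 9): e=[9,18,27] → #
    (8,4)@(17, 9): e=[3,18,33] → #
    (9,4)@(19, 9): e=[-3,18,39] → ·
    (3,5)@(7, 11): e=[33,-18,39] → ·
    (4,5)@(9, 11): e=[27,-18,45] → ·
    (5,5)@(11, 11): e=[21,-18,51] → ·
    (6,5)@(13, 11): e=[15,-18,57] → ·
    (7,5)@(15, 11): e=[9,-18,63] → ·
  covered (6 px):
    · · · · · · · · · ·
    · · · · · · · · · ·
    · · · · · · · · · ·
    · · · · · · · · · ·
    · · · # # # # # # ·
    · · · · · · · · · ·
    · · · · · · · · · ·
    · · · · · · · · · ·
T2:
  2·area = 122
  edge (15, 4)→(6, 12): d=(-9,8) right/bottom  bias=-1
  edge (6, 12)→(2, 2): d=(-4,-10) top-left  bias=+0
  edge (2, 2)→(15, 4): d=(13,2) right/bottom  bias=-1
    (1,1)@(3, 3): e=[105,6,11] → #
    (2,1)@(5, 3): e=[89,26,7] → #
    (3,1)@(7, 3): e=[73,46,3] → #
    (4,1)@(9, 3): e=[57,66,-1] → ·
    (1,2)@(3, 5): e=[87,-2,37] → ·
    (2,2)@(5, 5): e=[71,18,33] → #
    (4,2)@(9, 5): e=[39,58,25] → #
    (5,2)@(11, 5): e=[23,78,21] → #
    (6,2)@(13, 5): e=[7,98,17] → #
    (7,2)@(15, 5): e=[-9,118,13] → ·
    (2,3)@(5, 7): e=[53,10,59] → #
    (6,3)@(13, 7): e=[-11,90,43] → ·
  covered (16 px):
    · · · · · · · · · ·
    · # # # · · · · · ·
    · · # # # # # · · ·
    · · # # # # · · · ·
    · · # # # · · · · ·
    · · · # · · · · · ·
    · · · · · · · · · ·
    · · · · · · · · · ·
T3:
  2·area = 126
  edge (11, 10)→(4, 2): d=(-7,-8) top-left  bias=+0
  edge (4, 2)→(18, 0): d=(14,-2) top-left  bias=+0
  edge (18, 0)→(11, 10): d=(-7,10) right/bottom  bias=-1
    (5,0)@(11, 1): e=[63,0,63] → #  [on edge]
    (6,0)@(13, 1): e=[79,4,43] → #
    (7,0)@(15, 1): e=[95,8,23] → #
    (8,0)@(17, 1): e=[111,12,3] → #
    (9,0)@(19, 1): e=[127,16,-17] → ·
    (2,1)@(5, 3): e=[1,16,109] → #
    (3,1)@(7, 3): e=[17,20,89] → #
    (4,1)@(9, 3): e=[33,24,69] → #
    (8,1)@(17, 3): e=[97,40,-11] → ·
    (2,2)@(5, 5): e=[-13,44,95] → ·
    (3,2)@(7, 5): e=[3,48,75] → #
    (7,2)@(15, 5): e=[67,64,-5] → ·
  covered (18 px):
    · · · · · # # # # ·
    · · # # # # # # · ·
    · · · # # # # · · ·
    · · · · # # # · · ·
    · · · · · # · · · ·
    · · · · · · · · · ·
    · · · · · · · · · ·
    · · · · · · · · · ·

Final: [[5,0],[6,0],[7,0],[8,0],[2,1],[3,1],[4,1],[5,1],[6,1],[7,1],[3,2],[4,2],[5,2],[6,2],[4,3],[5,3],[6,3],[5,4]]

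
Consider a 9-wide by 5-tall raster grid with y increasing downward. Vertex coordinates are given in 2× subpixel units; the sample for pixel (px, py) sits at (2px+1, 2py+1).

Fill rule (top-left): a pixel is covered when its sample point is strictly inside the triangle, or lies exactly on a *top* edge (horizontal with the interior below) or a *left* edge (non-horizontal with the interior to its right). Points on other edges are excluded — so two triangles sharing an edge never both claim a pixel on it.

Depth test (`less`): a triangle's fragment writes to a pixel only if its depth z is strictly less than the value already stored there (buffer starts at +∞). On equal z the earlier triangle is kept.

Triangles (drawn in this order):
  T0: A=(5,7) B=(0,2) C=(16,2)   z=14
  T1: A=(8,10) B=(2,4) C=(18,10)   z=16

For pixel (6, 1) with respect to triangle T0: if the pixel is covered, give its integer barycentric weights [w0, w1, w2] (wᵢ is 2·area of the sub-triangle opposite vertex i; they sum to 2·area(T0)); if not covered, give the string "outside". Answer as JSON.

T0:
  2·area = 80
  edge (5, 7)→(0, 2): d=(-5,-5) top-left  bias=+0
  edge (0, 2)→(16, 2): d=(16,0) top-left  bias=+0
  edge (16, 2)→(5, 7): d=(-11,5) right/bottom  bias=-1
    (0,1)@(1, 3): e=[0,16,64] → #  [on edge]
    (1,1)@(3, 3): e=[10,16,54] → #
    (2,1)@(5, 3): e=[20,16,44] → #
    (3,1)@(7, 3): e=[30,16,34] → #
    (4,1)@(9, 3): e=[40,16,24] → #
    (5,1)@(11, 3): e=[50,16,14] → #
    (6,1)@(13, 3): e=[60,16,4] → #
    (7,1)@(15, 3): e=[70,16,-6] → ·
    (0,2)@(1, 5): e=[-10,48,42] → ·
    (1,2)@(3, 5): e=[0,48,32] → #  [on edge]
    (5,2)@(11, 5): e=[40,48,-8] → ·
    (6,2)@(13, 5): e=[50,48,-18] → ·
    (2,3)@(5, 7): e=[0,80,0] → ·  [on edge]
    (3,4)@(7, 9): e=[0,112,-32] → ·  [on edge]
  covered (11 px):
    · · · · · · · · ·
    # # # # # # # · ·
    · # # # # · · · ·
    · · · · · · · · ·
    · · · · · · · · ·
T1:
  2·area = 60
  edge (8, 10)→(2, 4): d=(-6,-6) top-left  bias=+0
  edge (2, 4)→(18, 10): d=(16,6) right/bottom  bias=-1
  edge (18, 10)→(8, 10): d=(-10,0) right/bottom  bias=-1
    (0,1)@(1, 3): e=[0,-10,70] → ·  [on edge]
    (1,2)@(3, 5): e=[0,10,50] → #  [on edge]
    (2,2)@(5, 5): e=[12,-2,50] → ·
    (1,3)@(3, 7): e=[-12,42,30] → ·
    (2,3)@(5, 7): e=[0,30,30] → #  [on edge]
    (3,3)@(7, 7): e=[12,18,30] → #
    (4,3)@(9, 7): e=[24,6,30] → #
    (5,3)@(11, 7): e=[36,-6,30] → ·
    (2,4)@(5, 9): e=[-12,62,10] → ·
    (3,4)@(7, 9): e=[0,50,10] → #  [on edge]
    (5,4)@(11, 9): e=[24,26,10] → #
    (6,4)@(13, 9): e=[36,14,10] → #
  covered (9 px):
    · · · · · · · · ·
    · · · · · · · · ·
    · # · · · · · · ·
    · · # # # · · · ·
    · · · # # # # # ·

Answer: [16,4,60]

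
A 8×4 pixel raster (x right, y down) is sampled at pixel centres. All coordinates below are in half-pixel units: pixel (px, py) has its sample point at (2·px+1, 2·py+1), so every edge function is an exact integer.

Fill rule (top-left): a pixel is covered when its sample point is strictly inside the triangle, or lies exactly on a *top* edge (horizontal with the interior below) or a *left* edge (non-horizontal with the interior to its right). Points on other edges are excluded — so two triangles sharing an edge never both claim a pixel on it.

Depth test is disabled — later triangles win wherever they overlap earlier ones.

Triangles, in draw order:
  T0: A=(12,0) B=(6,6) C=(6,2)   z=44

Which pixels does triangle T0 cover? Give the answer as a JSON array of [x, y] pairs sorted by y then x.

T0:
  2·area = 24
  edge (12, 0)→(6, 6): d=(-6,6) right/bottom  bias=-1
  edge (6, 6)→(6, 2): d=(0,-4) top-left  bias=+0
  edge (6, 2)→(12, 0): d=(6,-2) top-left  bias=+0
    (4,0)@(9, 1): e=[12,12,0] → #  [on edge]
    (5,0)@(11, 1): e=[0,20,4] → ·  [on edge]
    (1,1)@(3, 3): e=[36,-12,0] → ·  [on edge]
    (3,1)@(7, 3): e=[12,4,8] → #
    (4,1)@(9, 3): e=[0,12,12] → ·  [on edge]
    (3,2)@(7, 5): e=[0,4,20] → ·  [on edge]
    (2,3)@(5, 7): e=[0,-4,28] → ·  [on edge]
  covered (2 px):
    · · · · # · · ·
    · · · # · · · ·
    · · · · · · · ·
    · · · · · · · ·

Final: [[4,0],[3,1]]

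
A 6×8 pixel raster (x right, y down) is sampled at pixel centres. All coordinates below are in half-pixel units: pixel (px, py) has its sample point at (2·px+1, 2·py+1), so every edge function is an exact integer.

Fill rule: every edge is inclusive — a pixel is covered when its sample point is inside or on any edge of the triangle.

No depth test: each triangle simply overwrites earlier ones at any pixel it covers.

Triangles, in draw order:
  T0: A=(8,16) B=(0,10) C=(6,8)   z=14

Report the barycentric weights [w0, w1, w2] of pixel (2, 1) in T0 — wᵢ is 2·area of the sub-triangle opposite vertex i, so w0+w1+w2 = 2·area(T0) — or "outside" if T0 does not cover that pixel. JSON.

T0:
  2·area = 52
  edge (8, 16)→(0, 10): d=(-8,-6) inclusive
  edge (0, 10)→(6, 8): d=(6,-2) inclusive
  edge (6, 8)→(8, 16): d=(2,8) inclusive
    (4,3)@(9, 7): e=[78,0,-26] → .  [on edge]
    (1,4)@(3, 9): e=[26,0,26] → X  [on edge]
    (2,4)@(5, 9): e=[38,4,10] → X
    (3,4)@(7, 9): e=[50,8,-6] → .
    (1,5)@(3, 11): e=[10,12,30] → X
    (3,5)@(7, 11): e=[34,20,-2] → .
    (1,6)@(3, 13): e=[-6,24,34] → .
    (2,6)@(5, 13): e=[6,28,18] → X
    (3,6)@(7, 13): e=[18,32,2] → X
    (4,6)@(9, 13): e=[30,36,-14] → .
    (2,7)@(5, 15): e=[-10,40,22] → .
    (3,7)@(7, 15): e=[2,44,6] → X
  covered (7 px):
    . . . . . .
    . . . . . .
    . . . . . .
    . . . . . .
    . X X . . .
    . X X . . .
    . . X X . .
    . . . X . .

Result: "outside"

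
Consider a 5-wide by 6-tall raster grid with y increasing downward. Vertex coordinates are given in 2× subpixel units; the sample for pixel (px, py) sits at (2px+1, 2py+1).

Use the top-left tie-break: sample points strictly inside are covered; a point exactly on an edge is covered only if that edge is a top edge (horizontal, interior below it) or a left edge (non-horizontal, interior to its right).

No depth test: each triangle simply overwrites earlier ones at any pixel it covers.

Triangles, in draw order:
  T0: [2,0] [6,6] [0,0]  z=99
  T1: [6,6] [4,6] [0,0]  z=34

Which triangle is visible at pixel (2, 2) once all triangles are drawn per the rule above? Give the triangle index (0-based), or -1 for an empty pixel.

T0:
  2·area = 12
  edge (2, 0)→(6, 6): d=(4,6) right/bottom  bias=-1
  edge (6, 6)→(0, 0): d=(-6,-6) top-left  bias=+0
  edge (0, 0)→(2, 0): d=(2,0) top-left  bias=+0
    (0,0)@(1, 1): e=[10,0,2] → █  [on edge]
    (1,0)@(3, 1): e=[-2,12,2] → ·
    (0,1)@(1, 3): e=[18,-12,6] → ·
    (1,1)@(3, 3): e=[6,0,6] → █  [on edge]
    (2,1)@(5, 3): e=[-6,12,6] → ·
    (1,2)@(3, 5): e=[14,-12,10] → ·
    (2,2)@(5, 5): e=[2,0,10] → █  [on edge]
    (3,2)@(7, 5): e=[-10,12,10] → ·
    (2,3)@(5, 7): e=[10,-12,14] → ·
    (3,3)@(7, 7): e=[-2,0,14] → ·  [on edge]
    (4,4)@(9, 9): e=[-6,0,18] → ·  [on edge]
  covered (3 px):
    █ · · · ·
    · █ · · ·
    · · █ · ·
    · · · · ·
    · · · · ·
    · · · · ·
T1:
  2·area = 12
  edge (6, 6)→(4, 6): d=(-2,0) right/bottom  bias=-1
  edge (4, 6)→(0, 0): d=(-4,-6) top-left  bias=+0
  edge (0, 0)→(6, 6): d=(6,6) right/bottom  bias=-1
    (0,0)@(1, 1): e=[10,2,0] → ·  [on edge]
    (1,1)@(3, 3): e=[6,6,0] → ·  [on edge]
    (2,2)@(5, 5): e=[2,10,0] → ·  [on edge]
    (3,3)@(7, 7): e=[-2,14,0] → ·  [on edge]
    (4,4)@(9, 9): e=[-6,18,0] → ·  [on edge]
  covered (0 px):
    · · · · ·
    · · · · ·
    · · · · ·
    · · · · ·
    · · · · ·
    · · · · ·

Z-buffer (winner per pixel, '.' = empty):
  0 . . . .
  . 0 . . .
  . . 0 . .
  . . . . .
  . . . . .
  . . . . .

Result: 0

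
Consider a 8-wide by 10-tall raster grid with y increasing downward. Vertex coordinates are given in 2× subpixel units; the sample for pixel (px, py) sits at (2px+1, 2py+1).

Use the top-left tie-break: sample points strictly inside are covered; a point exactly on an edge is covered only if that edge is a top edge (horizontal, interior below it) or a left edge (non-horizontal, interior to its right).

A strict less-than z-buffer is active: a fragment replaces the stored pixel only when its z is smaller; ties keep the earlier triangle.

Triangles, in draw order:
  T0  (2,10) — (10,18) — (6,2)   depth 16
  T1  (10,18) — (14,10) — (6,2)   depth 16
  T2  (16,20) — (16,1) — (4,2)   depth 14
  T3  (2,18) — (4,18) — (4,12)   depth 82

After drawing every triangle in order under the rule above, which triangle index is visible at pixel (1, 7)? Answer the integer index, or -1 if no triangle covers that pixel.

T0:
  2·area = 96  (B↔C swapped to make it positive)
  edge (2, 10)→(6, 2): d=(4,-8) top-left  bias=+0
  edge (6, 2)→(10, 18): d=(4,16) right/bottom  bias=-1
  edge (10, 18)→(2, 10): d=(-8,-8) top-left  bias=+0
    (2,2)@(5, 5): e=[4,28,64] → █
    (3,2)@(7, 5): e=[20,-4,80] → ·
    (2,3)@(5, 7): e=[12,36,48] → █
    (3,3)@(7, 7): e=[28,4,64] → █
    (4,3)@(9, 7): e=[44,-28,80] → ·
    (0,4)@(1, 9): e=[-12,108,0] → ·  [on edge]
    (1,4)@(3, 9): e=[4,76,16] → █
    (4,4)@(9, 9): e=[52,-20,64] → ·
    (1,5)@(3, 11): e=[12,84,0] → █  [on edge]
    (4,5)@(9, 11): e=[60,-12,48] → ·
    (1,6)@(3, 13): e=[20,92,-16] → ·
    (2,6)@(5, 13): e=[36,60,0] → █  [on edge]
    (3,7)@(7, 15): e=[60,36,0] → █  [on edge]
    (4,8)@(9, 17): e=[84,12,0] → █  [on edge]
    (5,9)@(11, 19): e=[108,-12,0] → ·  [on edge]
  covered (14 px):
    · · · · · · · ·
    · · · · · · · ·
    · · █ · · · · ·
    · · █ █ · · · ·
    · █ █ █ · · · ·
    · █ █ █ · · · ·
    · · █ █ · · · ·
    · · · █ █ · · ·
    · · · · █ · · ·
    · · · · · · · ·
T1:
  2·area = 96  (B↔C swapped to make it positive)
  edge (10, 18)→(6, 2): d=(-4,-16) top-left  bias=+0
  edge (6, 2)→(14, 10): d=(8,8) right/bottom  bias=-1
  edge (14, 10)→(10, 18): d=(-4,8) right/bottom  bias=-1
    (2,0)@(5, 1): e=[-12,0,108] → ·  [on edge]
    (3,1)@(7, 3): e=[12,0,84] → ·  [on edge]
    (3,2)@(7, 5): e=[4,16,76] → █
    (4,2)@(9, 5): e=[36,0,60] → ·  [on edge]
    (3,3)@(7, 7): e=[-4,32,68] → ·
    (4,3)@(9, 7): e=[28,16,52] → █
    (5,3)@(11, 7): e=[60,0,36] → ·  [on edge]
    (4,4)@(9, 9): e=[20,32,44] → █
    (5,4)@(11, 9): e=[52,16,28] → █
    (6,4)@(13, 9): e=[84,0,12] → ·  [on edge]
    (4,5)@(9, 11): e=[12,48,36] → █
    (6,5)@(13, 11): e=[76,16,4] → █
    (7,5)@(15, 11): e=[108,0,-12] → ·  [on edge]
  covered (10 px):
    · · · · · · · ·
    · · · · · · · ·
    · · · █ · · · ·
    · · · · █ · · ·
    · · · · █ █ · ·
    · · · · █ █ █ ·
    · · · · █ █ · ·
    · · · · · █ · ·
    · · · · · · · ·
    · · · · · · · ·
T2:
  2·area = 228  (B↔C swapped to make it positive)
  edge (16, 20)→(4, 2): d=(-12,-18) top-left  bias=+0
  edge (4, 2)→(16, 1): d=(12,-1) top-left  bias=+0
  edge (16, 1)→(16, 20): d=(0,19) right/bottom  bias=-1
    (2,1)@(5, 3): e=[6,13,209] → █
    (3,1)@(7, 3): e=[42,15,171] → █
    (4,1)@(9, 3): e=[78,17,133] → █
    (5,1)@(11, 3): e=[114,19,95] → █
    (6,1)@(13, 3): e=[150,21,57] → █
    (7,1)@(15, 3): e=[186,23,19] → █
    (2,2)@(5, 5): e=[-18,37,209] → ·
    (3,2)@(7, 5): e=[18,39,171] → █
    (3,3)@(7, 7): e=[-6,63,171] → ·
    (4,3)@(9, 7): e=[30,65,133] → █
    (4,4)@(9, 9): e=[6,89,133] → █
    (4,5)@(9, 11): e=[-18,113,133] → ·
  covered (27 px):
    · · · · · · · ·
    · · █ █ █ █ █ █
    · · · █ █ █ █ █
    · · · · █ █ █ █
    · · · · █ █ █ █
    · · · · · █ █ █
    · · · · · · █ █
    · · · · · · █ █
    · · · · · · · █
    · · · · · · · ·
T3:
  2·area = 12  (B↔C swapped to make it positive)
  edge (2, 18)→(4, 12): d=(2,-6) top-left  bias=+0
  edge (4, 12)→(4, 18): d=(0,6) right/bottom  bias=-1
  edge (4, 18)→(2, 18): d=(-2,0) right/bottom  bias=-1
    (3,1)@(7, 3): e=[0,-18,30] → ·  [on edge]
    (2,4)@(5, 9): e=[0,-6,18] → ·  [on edge]
    (1,7)@(3, 15): e=[0,6,6] → █  [on edge]
    (2,7)@(5, 15): e=[12,-6,6] → ·
    (1,8)@(3, 17): e=[4,6,2] → █
    (2,8)@(5, 17): e=[16,-6,2] → ·
    (1,9)@(3, 19): e=[8,6,-2] → ·
  covered (2 px):
    · · · · · · · ·
    · · · · · · · ·
    · · · · · · · ·
    · · · · · · · ·
    · · · · · · · ·
    · · · · · · · ·
    · · · · · · · ·
    · █ · · · · · ·
    · █ · · · · · ·
    · · · · · · · ·

Z-buffer (winner per pixel, '.' = empty):
  . . . . . . . .
  . . 2 2 2 2 2 2
  . . 0 2 2 2 2 2
  . . 0 0 2 2 2 2
  . 0 0 0 2 2 2 2
  . 0 0 0 1 2 2 2
  . . 0 0 1 1 2 2
  . 3 . 0 0 1 2 2
  . 3 . . 0 . . 2
  . . . . . . . .

Result: 3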